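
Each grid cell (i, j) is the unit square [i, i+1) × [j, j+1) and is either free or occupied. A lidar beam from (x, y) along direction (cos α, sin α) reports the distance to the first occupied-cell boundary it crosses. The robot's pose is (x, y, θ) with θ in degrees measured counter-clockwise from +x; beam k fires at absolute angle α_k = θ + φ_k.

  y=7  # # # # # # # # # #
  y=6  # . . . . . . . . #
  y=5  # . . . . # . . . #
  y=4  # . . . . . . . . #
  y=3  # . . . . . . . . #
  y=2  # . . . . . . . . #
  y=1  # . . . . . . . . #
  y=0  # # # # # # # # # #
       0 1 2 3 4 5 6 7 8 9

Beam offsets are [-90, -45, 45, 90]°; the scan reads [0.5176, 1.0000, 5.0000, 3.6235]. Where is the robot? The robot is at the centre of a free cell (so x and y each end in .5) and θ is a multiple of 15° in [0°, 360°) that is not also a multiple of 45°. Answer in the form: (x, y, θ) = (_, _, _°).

(x, y, θ) = (6.5, 1.5, 15°)

Candidates: 47 free-cell centres × 16 headings = 752 poses. Raycast each; keep the one whose scan matches to 4 dp.
  (8.5, 5.5, 150°): beam 1 = 1.0000 ≠ 0.5176 ✗
  (1.5, 3.5, 165°): beam 1 = 3.6235 ≠ 0.5176 ✗
  (5.5, 1.5, 75°): beam 1 = 1.9319 ≠ 0.5176 ✗
  …
  (6.5, 1.5, 15°): r_1=0.5176, r_2=1.0000, r_3=5.0000, r_4=3.6235 — all match ✓
Unique over the lattice → pose = (6.5, 1.5, 15°).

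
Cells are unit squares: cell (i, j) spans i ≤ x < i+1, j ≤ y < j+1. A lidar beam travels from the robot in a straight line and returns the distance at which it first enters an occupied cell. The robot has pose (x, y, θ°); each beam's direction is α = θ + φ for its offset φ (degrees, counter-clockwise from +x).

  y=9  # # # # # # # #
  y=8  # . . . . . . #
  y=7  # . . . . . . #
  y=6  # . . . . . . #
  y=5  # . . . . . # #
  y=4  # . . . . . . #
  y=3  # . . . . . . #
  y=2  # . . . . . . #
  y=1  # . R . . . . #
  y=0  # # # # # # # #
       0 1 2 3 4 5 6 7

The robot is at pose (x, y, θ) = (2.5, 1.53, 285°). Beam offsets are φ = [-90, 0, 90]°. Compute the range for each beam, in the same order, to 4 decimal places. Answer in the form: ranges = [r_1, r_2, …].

ranges = [1.5529, 0.5487, 4.6587]

beam 1: φ=-90°, α=195°
  direction (-0.9659, -0.2588); cell (2,1); t to first gridline: x 0.5176, y 2.0478 (then +1.0353 / +3.8637)
    (1,1) via x @ 0.5176
    (0,1) via x @ 1.5529  # hit
  → r_1 = 1.5529
beam 2: φ=0°, α=285°
  direction (0.2588, -0.9659); cell (2,1); t to first gridline: x 1.9319, y 0.5487 (then +3.8637 / +1.0353)
    (2,0) via y @ 0.5487  # hit
  → r_2 = 0.5487
beam 3: φ=90°, α=15°
  direction (0.9659, 0.2588); cell (2,1); t to first gridline: x 0.5176, y 1.8159 (then +1.0353 / +3.8637)
    (3,1) via x @ 0.5176
    (4,1) via x @ 1.5529
    (4,2) via y @ 1.8159
    (5,2) via x @ 2.5882
    (6,2) via x @ 3.6235
    (7,2) via x @ 4.6587  # hit
  → r_3 = 4.6587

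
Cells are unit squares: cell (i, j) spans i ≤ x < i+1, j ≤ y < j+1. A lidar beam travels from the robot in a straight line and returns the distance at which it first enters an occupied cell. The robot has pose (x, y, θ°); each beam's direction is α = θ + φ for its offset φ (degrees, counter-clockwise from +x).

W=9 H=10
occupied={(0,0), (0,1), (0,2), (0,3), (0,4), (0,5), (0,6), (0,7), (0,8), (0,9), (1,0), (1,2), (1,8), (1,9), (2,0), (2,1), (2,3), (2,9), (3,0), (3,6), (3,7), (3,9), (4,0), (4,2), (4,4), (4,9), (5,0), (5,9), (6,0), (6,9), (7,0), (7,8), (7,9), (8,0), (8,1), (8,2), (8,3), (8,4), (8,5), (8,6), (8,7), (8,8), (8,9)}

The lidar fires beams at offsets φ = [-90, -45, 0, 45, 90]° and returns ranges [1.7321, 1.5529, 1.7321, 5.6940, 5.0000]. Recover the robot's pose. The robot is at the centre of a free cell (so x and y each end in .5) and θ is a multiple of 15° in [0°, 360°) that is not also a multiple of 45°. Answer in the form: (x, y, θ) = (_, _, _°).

Candidates: 47 free-cell centres × 16 headings = 752 poses. Raycast each; keep the one whose scan matches to 4 dp.
  (4.5, 6.5, 60°): beam 1 = 4.0415 ≠ 1.7321 ✗
  (5.5, 1.5, 210°): beam 1 = 1.0000 ≠ 1.7321 ✗
  (4.5, 7.5, 195°): beam 1 = 1.5529 ≠ 1.7321 ✗
  (5.5, 2.5, 255°): beam 1 = 0.5176 ≠ 1.7321 ✗
  (6.5, 4.5, 120°): beam 2 = 3.6235 ≠ 1.5529 ✗
  …
  (6.5, 2.5, 30°): r_1=1.7321, r_2=1.5529, r_3=1.7321, r_4=5.6940, r_5=5.0000 — all match ✓
Only this pose fits every beam.

(x, y, θ) = (6.5, 2.5, 30°)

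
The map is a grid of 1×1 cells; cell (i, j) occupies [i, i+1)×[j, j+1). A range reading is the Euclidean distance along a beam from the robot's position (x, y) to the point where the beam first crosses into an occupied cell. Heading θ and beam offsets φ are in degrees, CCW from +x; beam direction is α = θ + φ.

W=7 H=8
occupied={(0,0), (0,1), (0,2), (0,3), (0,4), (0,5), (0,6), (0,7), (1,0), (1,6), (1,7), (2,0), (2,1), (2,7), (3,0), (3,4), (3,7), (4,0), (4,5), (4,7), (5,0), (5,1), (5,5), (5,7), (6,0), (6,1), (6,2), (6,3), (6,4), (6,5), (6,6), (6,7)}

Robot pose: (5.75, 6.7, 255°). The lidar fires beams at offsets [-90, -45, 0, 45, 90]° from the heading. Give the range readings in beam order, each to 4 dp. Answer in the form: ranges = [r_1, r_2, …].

beam 1: φ=-90°, α=165°
  d=(-0.9659,0.2588)  start (5,6)  tX=0.7765 tY=1.1591  stride 1/|dx|=1.0353 1/|dy|=3.8637
    cross x-line → (4,6), t=0.7765
    cross y-line → (4,7), t=1.1591 (wall)
  → r_1 = 1.1591
beam 2: φ=-45°, α=210°
  d=(-0.8660,-0.5000)  start (5,6)  tX=0.8660 tY=1.4000  stride 1/|dx|=1.1547 1/|dy|=2.0000
    cross x-line → (4,6), t=0.8660
    cross y-line → (4,5), t=1.4000 (wall)
  → r_2 = 1.4000
beam 3: φ=0°, α=255°
  d=(-0.2588,-0.9659)  start (5,6)  tX=2.8978 tY=0.7247  stride 1/|dx|=3.8637 1/|dy|=1.0353
    cross y-line → (5,5), t=0.7247 (wall)
  → r_3 = 0.7247
beam 4: φ=45°, α=300°
  d=(0.5000,-0.8660)  start (5,6)  tX=0.5000 tY=0.8083  stride 1/|dx|=2.0000 1/|dy|=1.1547
    cross x-line → (6,6), t=0.5000 (wall)
  → r_4 = 0.5000
beam 5: φ=90°, α=345°
  d=(0.9659,-0.2588)  start (5,6)  tX=0.2588 tY=2.7046  stride 1/|dx|=1.0353 1/|dy|=3.8637
    cross x-line → (6,6), t=0.2588 (wall)
  → r_5 = 0.2588

ranges = [1.1591, 1.4000, 0.7247, 0.5000, 0.2588]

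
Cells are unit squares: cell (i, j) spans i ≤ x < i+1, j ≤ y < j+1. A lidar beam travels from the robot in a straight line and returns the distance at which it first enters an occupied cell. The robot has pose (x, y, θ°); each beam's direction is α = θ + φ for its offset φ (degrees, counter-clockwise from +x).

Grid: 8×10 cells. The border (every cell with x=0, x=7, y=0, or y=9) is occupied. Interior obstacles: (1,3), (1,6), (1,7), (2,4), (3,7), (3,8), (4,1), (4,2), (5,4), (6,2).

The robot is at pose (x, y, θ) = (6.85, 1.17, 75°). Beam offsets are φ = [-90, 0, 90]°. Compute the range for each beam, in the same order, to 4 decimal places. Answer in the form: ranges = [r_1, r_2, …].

ranges = [0.1553, 0.5796, 1.9153]

beam 1: φ=-90°, α=345°
  dir = (cos 345°, sin 345°) = (0.9659, -0.2588); from cell (6,1)
  next x-line at t=0.1553, next y-line at t=0.6568; Δt_x=1.0353, Δt_y=3.8637
    x: enter (7,1) at t=0.1553 ← occupied
  → r_1 = 0.1553
beam 2: φ=0°, α=75°
  dir = (cos 75°, sin 75°) = (0.2588, 0.9659); from cell (6,1)
  next x-line at t=0.5796, next y-line at t=0.8593; Δt_x=3.8637, Δt_y=1.0353
    x: enter (7,1) at t=0.5796 ← occupied
  → r_2 = 0.5796
beam 3: φ=90°, α=165°
  dir = (cos 165°, sin 165°) = (-0.9659, 0.2588); from cell (6,1)
  next x-line at t=0.8800, next y-line at t=3.2069; Δt_x=1.0353, Δt_y=3.8637
    x: enter (5,1) at t=0.8800
    x: enter (4,1) at t=1.9153 ← occupied
  → r_3 = 1.9153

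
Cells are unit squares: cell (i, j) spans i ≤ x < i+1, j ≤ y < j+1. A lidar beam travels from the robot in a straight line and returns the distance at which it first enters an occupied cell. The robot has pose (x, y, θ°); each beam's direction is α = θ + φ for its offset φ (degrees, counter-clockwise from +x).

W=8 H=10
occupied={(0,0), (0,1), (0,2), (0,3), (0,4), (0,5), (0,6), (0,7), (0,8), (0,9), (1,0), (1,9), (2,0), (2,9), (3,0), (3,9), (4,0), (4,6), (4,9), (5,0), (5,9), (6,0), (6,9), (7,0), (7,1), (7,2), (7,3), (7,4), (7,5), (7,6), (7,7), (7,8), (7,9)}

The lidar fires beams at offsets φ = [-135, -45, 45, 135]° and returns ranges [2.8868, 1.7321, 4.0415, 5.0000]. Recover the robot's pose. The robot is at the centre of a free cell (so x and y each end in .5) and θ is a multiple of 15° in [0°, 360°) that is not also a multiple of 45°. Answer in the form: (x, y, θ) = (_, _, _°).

Enumerate (i+0.5, j+0.5, θ) over the 47 free cells and 16 admissible headings. For each, cast all 4 beams and compare to the given ranges.
  (2.5, 5.5, 285°): beam 1 = 1.7321 ≠ 2.8868 ✗
  (3.5, 7.5, 345°): beam 2 = 1.0000 ≠ 1.7321 ✗
  (3.5, 6.5, 30°): beam 1 = 5.6940 ≠ 2.8868 ✗
  …
  (3.5, 2.5, 345°): r_1=2.8868, r_2=1.7321, r_3=4.0415, r_4=5.0000 — all match ✓
No second candidate reproduces the full scan.

(x, y, θ) = (3.5, 2.5, 345°)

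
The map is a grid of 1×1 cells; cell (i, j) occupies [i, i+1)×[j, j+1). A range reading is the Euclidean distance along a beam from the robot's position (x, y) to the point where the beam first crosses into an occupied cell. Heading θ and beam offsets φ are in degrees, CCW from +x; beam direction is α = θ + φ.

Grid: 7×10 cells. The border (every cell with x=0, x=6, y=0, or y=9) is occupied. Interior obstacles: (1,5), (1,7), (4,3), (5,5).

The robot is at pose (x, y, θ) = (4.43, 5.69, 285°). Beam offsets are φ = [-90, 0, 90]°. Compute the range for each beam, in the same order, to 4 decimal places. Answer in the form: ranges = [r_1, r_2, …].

ranges = [2.5157, 1.7496, 0.5901]

beam 1: φ=-90°, α=195°
  d=(-0.9659,-0.2588)  start (4,5)  tX=0.4452 tY=2.6660  stride 1/|dx|=1.0353 1/|dy|=3.8637
    cross x-line → (3,5), t=0.4452
    cross x-line → (2,5), t=1.4804
    cross x-line → (1,5), t=2.5157 (wall)
  → r_1 = 2.5157
beam 2: φ=0°, α=285°
  d=(0.2588,-0.9659)  start (4,5)  tX=2.2023 tY=0.7143  stride 1/|dx|=3.8637 1/|dy|=1.0353
    cross y-line → (4,4), t=0.7143
    cross y-line → (4,3), t=1.7496 (wall)
  → r_2 = 1.7496
beam 3: φ=90°, α=15°
  d=(0.9659,0.2588)  start (4,5)  tX=0.5901 tY=1.1977  stride 1/|dx|=1.0353 1/|dy|=3.8637
    cross x-line → (5,5), t=0.5901 (wall)
  → r_3 = 0.5901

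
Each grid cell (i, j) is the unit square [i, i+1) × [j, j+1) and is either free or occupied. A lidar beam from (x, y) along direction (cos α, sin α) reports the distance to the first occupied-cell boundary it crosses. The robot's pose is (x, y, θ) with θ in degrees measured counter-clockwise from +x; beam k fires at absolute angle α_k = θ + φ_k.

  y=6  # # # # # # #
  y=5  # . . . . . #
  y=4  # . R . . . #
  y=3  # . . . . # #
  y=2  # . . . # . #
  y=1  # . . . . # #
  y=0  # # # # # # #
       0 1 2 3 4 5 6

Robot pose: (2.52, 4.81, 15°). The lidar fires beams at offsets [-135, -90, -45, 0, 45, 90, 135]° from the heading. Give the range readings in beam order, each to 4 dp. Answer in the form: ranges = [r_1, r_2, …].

beam 1: φ=-135°, α=240°
  cosα=-0.5000 sinα=-0.8660 | (2,4) | tMaxX 1.0400 tMaxY 0.9353 | tΔX 2.0000 tΔY 1.1547
    t=0.9353 [y] (2,3)
    t=1.0400 [x] (1,3)
    t=2.0900 [y] (1,2)
    t=3.0400 [x] (0,2) — stop
  → r_1 = 3.0400
beam 2: φ=-90°, α=285°
  cosα=0.2588 sinα=-0.9659 | (2,4) | tMaxX 1.8546 tMaxY 0.8386 | tΔX 3.8637 tΔY 1.0353
    t=0.8386 [y] (2,3)
    t=1.8546 [x] (3,3)
    t=1.8738 [y] (3,2)
    t=2.9091 [y] (3,1)
    t=3.9444 [y] (3,0) — stop
  → r_2 = 3.9444
beam 3: φ=-45°, α=330°
  cosα=0.8660 sinα=-0.5000 | (2,4) | tMaxX 0.5543 tMaxY 1.6200 | tΔX 1.1547 tΔY 2.0000
    t=0.5543 [x] (3,4)
    t=1.6200 [y] (3,3)
    t=1.7090 [x] (4,3)
    t=2.8637 [x] (5,3) — stop
  → r_3 = 2.8637
beam 4: φ=0°, α=15°
  cosα=0.9659 sinα=0.2588 | (2,4) | tMaxX 0.4969 tMaxY 0.7341 | tΔX 1.0353 tΔY 3.8637
    t=0.4969 [x] (3,4)
    t=0.7341 [y] (3,5)
    t=1.5322 [x] (4,5)
    t=2.5675 [x] (5,5)
    t=3.6028 [x] (6,5) — stop
  → r_4 = 3.6028
beam 5: φ=45°, α=60°
  cosα=0.5000 sinα=0.8660 | (2,4) | tMaxX 0.9600 tMaxY 0.2194 | tΔX 2.0000 tΔY 1.1547
    t=0.2194 [y] (2,5)
    t=0.9600 [x] (3,5)
    t=1.3741 [y] (3,6) — stop
  → r_5 = 1.3741
beam 6: φ=90°, α=105°
  cosα=-0.2588 sinα=0.9659 | (2,4) | tMaxX 2.0091 tMaxY 0.1967 | tΔX 3.8637 tΔY 1.0353
    t=0.1967 [y] (2,5)
    t=1.2320 [y] (2,6) — stop
  → r_6 = 1.2320
beam 7: φ=135°, α=150°
  cosα=-0.8660 sinα=0.5000 | (2,4) | tMaxX 0.6004 tMaxY 0.3800 | tΔX 1.1547 tΔY 2.0000
    t=0.3800 [y] (2,5)
    t=0.6004 [x] (1,5)
    t=1.7551 [x] (0,5) — stop
  → r_7 = 1.7551

ranges = [3.0400, 3.9444, 2.8637, 3.6028, 1.3741, 1.2320, 1.7551]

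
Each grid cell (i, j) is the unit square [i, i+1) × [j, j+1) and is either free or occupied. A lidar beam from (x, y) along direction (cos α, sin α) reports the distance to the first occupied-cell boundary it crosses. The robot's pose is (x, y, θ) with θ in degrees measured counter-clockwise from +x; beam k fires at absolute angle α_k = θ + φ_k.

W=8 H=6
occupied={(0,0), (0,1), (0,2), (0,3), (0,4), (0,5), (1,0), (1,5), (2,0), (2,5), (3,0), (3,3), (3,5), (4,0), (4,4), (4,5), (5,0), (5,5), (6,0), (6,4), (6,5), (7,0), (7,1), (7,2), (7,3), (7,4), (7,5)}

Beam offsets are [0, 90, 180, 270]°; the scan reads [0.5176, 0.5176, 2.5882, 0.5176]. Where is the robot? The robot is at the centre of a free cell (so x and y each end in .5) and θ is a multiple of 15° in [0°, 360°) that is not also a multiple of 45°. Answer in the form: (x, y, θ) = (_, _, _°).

(x, y, θ) = (3.5, 4.5, 15°)

The pose lattice has 21·16 = 336 candidates. Test each by forward raycasting.
  (3.5, 4.5, 150°): beam 1 = 1.0000 ≠ 0.5176 ✗
  (5.5, 1.5, 345°): beam 1 = 1.5529 ≠ 0.5176 ✗
  (4.5, 3.5, 285°): beam 1 = 2.5882 ≠ 0.5176 ✗
  (5.5, 2.5, 150°): beam 1 = 1.7321 ≠ 0.5176 ✗
  …
  (3.5, 4.5, 15°): r_1=0.5176, r_2=0.5176, r_3=2.5882, r_4=0.5176 — all match ✓
Only this pose fits every beam.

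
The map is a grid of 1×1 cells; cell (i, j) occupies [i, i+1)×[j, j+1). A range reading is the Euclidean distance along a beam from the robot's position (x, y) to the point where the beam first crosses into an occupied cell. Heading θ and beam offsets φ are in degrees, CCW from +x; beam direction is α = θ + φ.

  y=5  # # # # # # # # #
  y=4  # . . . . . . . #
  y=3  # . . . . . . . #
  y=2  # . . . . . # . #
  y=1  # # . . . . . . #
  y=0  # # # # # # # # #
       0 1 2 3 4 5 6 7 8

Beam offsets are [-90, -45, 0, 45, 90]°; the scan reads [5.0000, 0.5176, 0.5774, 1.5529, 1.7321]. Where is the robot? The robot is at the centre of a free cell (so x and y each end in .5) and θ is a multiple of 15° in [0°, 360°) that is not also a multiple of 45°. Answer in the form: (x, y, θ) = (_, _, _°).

(x, y, θ) = (6.5, 3.5, 300°)

The pose lattice has 26·16 = 416 candidates. Test each by forward raycasting.
  (3.5, 3.5, 75°): beam 1 = 2.5882 ≠ 5.0000 ✗
  (5.5, 3.5, 330°): beam 1 = 2.8868 ≠ 5.0000 ✗
  (6.5, 1.5, 195°): beam 1 = 0.5176 ≠ 5.0000 ✗
  (6.5, 4.5, 285°): beam 1 = 5.6940 ≠ 5.0000 ✗
  …
  (6.5, 3.5, 300°): r_1=5.0000, r_2=0.5176, r_3=0.5774, r_4=1.5529, r_5=1.7321 — all match ✓
Only this pose fits every beam.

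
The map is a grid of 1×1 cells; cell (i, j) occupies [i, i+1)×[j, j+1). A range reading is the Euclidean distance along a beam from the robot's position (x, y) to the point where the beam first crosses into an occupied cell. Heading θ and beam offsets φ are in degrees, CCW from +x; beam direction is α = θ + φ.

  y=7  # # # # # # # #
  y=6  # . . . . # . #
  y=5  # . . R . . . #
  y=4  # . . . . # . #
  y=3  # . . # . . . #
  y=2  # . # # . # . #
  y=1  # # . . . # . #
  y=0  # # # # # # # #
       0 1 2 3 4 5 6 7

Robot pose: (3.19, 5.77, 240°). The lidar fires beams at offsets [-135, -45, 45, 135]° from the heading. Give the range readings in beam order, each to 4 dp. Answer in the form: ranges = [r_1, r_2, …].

beam 1: φ=-135°, α=105°
  cosα=-0.2588 sinα=0.9659 | (3,5) | tMaxX 0.7341 tMaxY 0.2381 | tΔX 3.8637 tΔY 1.0353
    t=0.2381 [y] (3,6)
    t=0.7341 [x] (2,6)
    t=1.2734 [y] (2,7) — stop
  → r_1 = 1.2734
beam 2: φ=-45°, α=195°
  cosα=-0.9659 sinα=-0.2588 | (3,5) | tMaxX 0.1967 tMaxY 2.9751 | tΔX 1.0353 tΔY 3.8637
    t=0.1967 [x] (2,5)
    t=1.2320 [x] (1,5)
    t=2.2673 [x] (0,5) — stop
  → r_2 = 2.2673
beam 3: φ=45°, α=285°
  cosα=0.2588 sinα=-0.9659 | (3,5) | tMaxX 3.1296 tMaxY 0.7972 | tΔX 3.8637 tΔY 1.0353
    t=0.7972 [y] (3,4)
    t=1.8324 [y] (3,3) — stop
  → r_3 = 1.8324
beam 4: φ=135°, α=15°
  cosα=0.9659 sinα=0.2588 | (3,5) | tMaxX 0.8386 tMaxY 0.8887 | tΔX 1.0353 tΔY 3.8637
    t=0.8386 [x] (4,5)
    t=0.8887 [y] (4,6)
    t=1.8738 [x] (5,6) — stop
  → r_4 = 1.8738

ranges = [1.2734, 2.2673, 1.8324, 1.8738]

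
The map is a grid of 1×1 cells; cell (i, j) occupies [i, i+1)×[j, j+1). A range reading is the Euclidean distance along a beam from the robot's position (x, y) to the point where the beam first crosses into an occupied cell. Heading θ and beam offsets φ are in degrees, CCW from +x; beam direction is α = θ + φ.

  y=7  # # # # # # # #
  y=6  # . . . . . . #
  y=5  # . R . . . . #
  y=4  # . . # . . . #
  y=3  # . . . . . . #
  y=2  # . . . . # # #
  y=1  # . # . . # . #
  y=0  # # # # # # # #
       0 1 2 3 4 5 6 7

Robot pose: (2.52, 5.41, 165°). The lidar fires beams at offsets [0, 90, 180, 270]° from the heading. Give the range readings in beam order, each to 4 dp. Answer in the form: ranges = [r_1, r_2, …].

ranges = [1.5736, 4.5656, 4.6380, 1.6461]

beam 1: φ=0°, α=165°
  direction (-0.9659, 0.2588); cell (2,5); t to first gridline: x 0.5383, y 2.2796 (then +1.0353 / +3.8637)
    (1,5) via x @ 0.5383
    (0,5) via x @ 1.5736  # hit
  → r_1 = 1.5736
beam 2: φ=90°, α=255°
  direction (-0.2588, -0.9659); cell (2,5); t to first gridline: x 2.0091, y 0.4245 (then +3.8637 / +1.0353)
    (2,4) via y @ 0.4245
    (2,3) via y @ 1.4597
    (1,3) via x @ 2.0091
    (1,2) via y @ 2.4950
    (1,1) via y @ 3.5303
    (1,0) via y @ 4.5656  # hit
  → r_2 = 4.5656
beam 3: φ=180°, α=345°
  direction (0.9659, -0.2588); cell (2,5); t to first gridline: x 0.4969, y 1.5841 (then +1.0353 / +3.8637)
    (3,5) via x @ 0.4969
    (4,5) via x @ 1.5322
    (4,4) via y @ 1.5841
    (5,4) via x @ 2.5675
    (6,4) via x @ 3.6028
    (7,4) via x @ 4.6380  # hit
  → r_3 = 4.6380
beam 4: φ=270°, α=75°
  direction (0.2588, 0.9659); cell (2,5); t to first gridline: x 1.8546, y 0.6108 (then +3.8637 / +1.0353)
    (2,6) via y @ 0.6108
    (2,7) via y @ 1.6461  # hit
  → r_4 = 1.6461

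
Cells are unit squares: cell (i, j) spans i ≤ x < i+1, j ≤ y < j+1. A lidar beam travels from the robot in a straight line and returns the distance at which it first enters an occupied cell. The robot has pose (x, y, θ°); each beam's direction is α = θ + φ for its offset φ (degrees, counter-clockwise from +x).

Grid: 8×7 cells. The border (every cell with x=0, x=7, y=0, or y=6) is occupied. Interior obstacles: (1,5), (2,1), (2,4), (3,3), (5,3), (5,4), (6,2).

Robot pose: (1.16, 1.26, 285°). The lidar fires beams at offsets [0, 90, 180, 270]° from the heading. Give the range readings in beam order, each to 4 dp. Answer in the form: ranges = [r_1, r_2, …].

ranges = [0.2692, 0.8696, 0.6182, 0.1656]

beam 1: φ=0°, α=285°
  d=(0.2588,-0.9659)  start (1,1)  tX=3.2455 tY=0.2692  stride 1/|dx|=3.8637 1/|dy|=1.0353
    cross y-line → (1,0), t=0.2692 (wall)
  → r_1 = 0.2692
beam 2: φ=90°, α=15°
  d=(0.9659,0.2588)  start (1,1)  tX=0.8696 tY=2.8591  stride 1/|dx|=1.0353 1/|dy|=3.8637
    cross x-line → (2,1), t=0.8696 (wall)
  → r_2 = 0.8696
beam 3: φ=180°, α=105°
  d=(-0.2588,0.9659)  start (1,1)  tX=0.6182 tY=0.7661  stride 1/|dx|=3.8637 1/|dy|=1.0353
    cross x-line → (0,1), t=0.6182 (wall)
  → r_3 = 0.6182
beam 4: φ=270°, α=195°
  d=(-0.9659,-0.2588)  start (1,1)  tX=0.1656 tY=1.0046  stride 1/|dx|=1.0353 1/|dy|=3.8637
    cross x-line → (0,1), t=0.1656 (wall)
  → r_4 = 0.1656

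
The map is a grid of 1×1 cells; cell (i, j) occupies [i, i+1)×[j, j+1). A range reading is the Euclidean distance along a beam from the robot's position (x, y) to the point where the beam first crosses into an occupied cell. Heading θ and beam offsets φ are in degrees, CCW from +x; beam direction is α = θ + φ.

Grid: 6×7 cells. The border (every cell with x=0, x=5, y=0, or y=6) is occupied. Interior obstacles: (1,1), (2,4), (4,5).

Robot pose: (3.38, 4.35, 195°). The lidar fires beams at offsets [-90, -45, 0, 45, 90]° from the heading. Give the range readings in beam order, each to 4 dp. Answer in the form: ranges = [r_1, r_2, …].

ranges = [1.7082, 0.4388, 0.3934, 2.7600, 3.4682]

beam 1: φ=-90°, α=105°
  cosα=-0.2588 sinα=0.9659 | (3,4) | tMaxX 1.4682 tMaxY 0.6729 | tΔX 3.8637 tΔY 1.0353
    t=0.6729 [y] (3,5)
    t=1.4682 [x] (2,5)
    t=1.7082 [y] (2,6) — stop
  → r_1 = 1.7082
beam 2: φ=-45°, α=150°
  cosα=-0.8660 sinα=0.5000 | (3,4) | tMaxX 0.4388 tMaxY 1.3000 | tΔX 1.1547 tΔY 2.0000
    t=0.4388 [x] (2,4) — stop
  → r_2 = 0.4388
beam 3: φ=0°, α=195°
  cosα=-0.9659 sinα=-0.2588 | (3,4) | tMaxX 0.3934 tMaxY 1.3523 | tΔX 1.0353 tΔY 3.8637
    t=0.3934 [x] (2,4) — stop
  → r_3 = 0.3934
beam 4: φ=45°, α=240°
  cosα=-0.5000 sinα=-0.8660 | (3,4) | tMaxX 0.7600 tMaxY 0.4041 | tΔX 2.0000 tΔY 1.1547
    t=0.4041 [y] (3,3)
    t=0.7600 [x] (2,3)
    t=1.5588 [y] (2,2)
    t=2.7135 [y] (2,1)
    t=2.7600 [x] (1,1) — stop
  → r_4 = 2.7600
beam 5: φ=90°, α=285°
  cosα=0.2588 sinα=-0.9659 | (3,4) | tMaxX 2.3955 tMaxY 0.3623 | tΔX 3.8637 tΔY 1.0353
    t=0.3623 [y] (3,3)
    t=1.3976 [y] (3,2)
    t=2.3955 [x] (4,2)
    t=2.4329 [y] (4,1)
    t=3.4682 [y] (4,0) — stop
  → r_5 = 3.4682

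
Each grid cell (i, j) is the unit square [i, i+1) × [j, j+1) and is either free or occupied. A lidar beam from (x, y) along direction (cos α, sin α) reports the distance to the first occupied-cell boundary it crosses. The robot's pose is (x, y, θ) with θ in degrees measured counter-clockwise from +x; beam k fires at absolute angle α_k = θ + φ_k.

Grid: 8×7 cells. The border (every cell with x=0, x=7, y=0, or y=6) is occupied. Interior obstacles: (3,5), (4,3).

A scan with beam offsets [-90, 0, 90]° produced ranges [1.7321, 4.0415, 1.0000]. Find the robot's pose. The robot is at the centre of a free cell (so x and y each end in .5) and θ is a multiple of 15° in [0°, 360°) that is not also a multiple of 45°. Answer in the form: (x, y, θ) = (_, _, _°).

Candidates: 28 free-cell centres × 16 headings = 448 poses. Raycast each; keep the one whose scan matches to 4 dp.
  (5.5, 2.5, 285°): beam 1 = 4.6587 ≠ 1.7321 ✗
  (4.5, 2.5, 165°): beam 1 = 0.5176 ≠ 1.7321 ✗
  (3.5, 2.5, 330°): beam 2 = 3.0000 ≠ 4.0415 ✗
  …
  (2.5, 4.5, 300°): r_1=1.7321, r_2=4.0415, r_3=1.0000 — all match ✓
Only this pose fits every beam.

(x, y, θ) = (2.5, 4.5, 300°)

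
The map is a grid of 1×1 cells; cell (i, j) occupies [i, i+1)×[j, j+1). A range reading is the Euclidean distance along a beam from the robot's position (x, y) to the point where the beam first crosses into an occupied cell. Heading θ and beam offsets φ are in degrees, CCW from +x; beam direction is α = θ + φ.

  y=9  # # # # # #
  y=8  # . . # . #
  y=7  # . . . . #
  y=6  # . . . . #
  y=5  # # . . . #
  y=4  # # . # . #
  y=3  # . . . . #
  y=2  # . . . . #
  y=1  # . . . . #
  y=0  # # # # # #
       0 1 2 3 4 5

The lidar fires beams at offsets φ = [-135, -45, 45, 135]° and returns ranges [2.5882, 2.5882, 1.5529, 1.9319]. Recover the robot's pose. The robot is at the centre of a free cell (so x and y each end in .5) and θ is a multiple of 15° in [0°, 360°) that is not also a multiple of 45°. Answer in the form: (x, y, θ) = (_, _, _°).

(x, y, θ) = (2.5, 6.5, 150°)

Enumerate (i+0.5, j+0.5, θ) over the 28 free cells and 16 admissible headings. For each, cast all 4 beams and compare to the given ranges.
  (2.5, 6.5, 210°): beam 1 = 1.9319 ≠ 2.5882 ✗
  (3.5, 6.5, 105°): beam 1 = 1.7321 ≠ 2.5882 ✗
  (2.5, 3.5, 300°): beam 1 = 1.5529 ≠ 2.5882 ✗
  (3.5, 2.5, 195°): beam 1 = 3.0000 ≠ 2.5882 ✗
  (4.5, 7.5, 75°): beam 1 = 1.0000 ≠ 2.5882 ✗
  …
  (2.5, 6.5, 150°): r_1=2.5882, r_2=2.5882, r_3=1.5529, r_4=1.9319 — all match ✓
No second candidate reproduces the full scan.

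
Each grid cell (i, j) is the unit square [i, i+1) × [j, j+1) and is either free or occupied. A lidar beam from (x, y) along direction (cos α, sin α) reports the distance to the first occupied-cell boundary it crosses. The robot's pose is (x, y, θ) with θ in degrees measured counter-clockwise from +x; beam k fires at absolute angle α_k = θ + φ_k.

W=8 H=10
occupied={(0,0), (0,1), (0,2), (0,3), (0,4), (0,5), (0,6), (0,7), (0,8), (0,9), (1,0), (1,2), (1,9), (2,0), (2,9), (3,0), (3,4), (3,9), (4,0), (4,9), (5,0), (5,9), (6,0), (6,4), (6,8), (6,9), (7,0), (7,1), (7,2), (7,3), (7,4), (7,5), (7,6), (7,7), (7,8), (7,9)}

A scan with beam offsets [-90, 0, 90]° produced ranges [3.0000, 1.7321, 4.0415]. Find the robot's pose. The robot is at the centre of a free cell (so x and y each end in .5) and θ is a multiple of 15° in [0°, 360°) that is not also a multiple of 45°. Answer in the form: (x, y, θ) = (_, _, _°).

Enumerate (i+0.5, j+0.5, θ) over the 44 free cells and 16 admissible headings. For each, cast all 3 beams and compare to the given ranges.
  (5.5, 7.5, 120°): beam 1 = 1.0000 ≠ 3.0000 ✗
  (1.5, 1.5, 105°): beam 1 = 5.6940 ≠ 3.0000 ✗
  (4.5, 7.5, 105°): beam 1 = 1.9319 ≠ 3.0000 ✗
  …
  (2.5, 4.5, 210°): r_1=3.0000, r_2=1.7321, r_3=4.0415 — all match ✓
Only this pose fits every beam.

(x, y, θ) = (2.5, 4.5, 210°)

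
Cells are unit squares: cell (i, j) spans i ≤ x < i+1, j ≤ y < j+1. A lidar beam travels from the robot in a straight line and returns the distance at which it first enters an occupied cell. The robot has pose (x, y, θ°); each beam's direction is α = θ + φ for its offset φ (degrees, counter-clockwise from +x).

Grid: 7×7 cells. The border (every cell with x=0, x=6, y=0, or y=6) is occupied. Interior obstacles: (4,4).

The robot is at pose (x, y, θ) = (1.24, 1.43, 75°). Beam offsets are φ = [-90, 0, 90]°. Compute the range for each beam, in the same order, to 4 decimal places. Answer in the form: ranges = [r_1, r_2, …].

beam 1: φ=-90°, α=345°
  dir = (cos 345°, sin 345°) = (0.9659, -0.2588); from cell (1,1)
  next x-line at t=0.7868, next y-line at t=1.6614; Δt_x=1.0353, Δt_y=3.8637
    x: enter (2,1) at t=0.7868
    y: enter (2,0) at t=1.6614 ← occupied
  → r_1 = 1.6614
beam 2: φ=0°, α=75°
  dir = (cos 75°, sin 75°) = (0.2588, 0.9659); from cell (1,1)
  next x-line at t=2.9364, next y-line at t=0.5901; Δt_x=3.8637, Δt_y=1.0353
    y: enter (1,2) at t=0.5901
    y: enter (1,3) at t=1.6254
    y: enter (1,4) at t=2.6607
    x: enter (2,4) at t=2.9364
    y: enter (2,5) at t=3.6959
    y: enter (2,6) at t=4.7312 ← occupied
  → r_2 = 4.7312
beam 3: φ=90°, α=165°
  dir = (cos 165°, sin 165°) = (-0.9659, 0.2588); from cell (1,1)
  next x-line at t=0.2485, next y-line at t=2.2023; Δt_x=1.0353, Δt_y=3.8637
    x: enter (0,1) at t=0.2485 ← occupied
  → r_3 = 0.2485

ranges = [1.6614, 4.7312, 0.2485]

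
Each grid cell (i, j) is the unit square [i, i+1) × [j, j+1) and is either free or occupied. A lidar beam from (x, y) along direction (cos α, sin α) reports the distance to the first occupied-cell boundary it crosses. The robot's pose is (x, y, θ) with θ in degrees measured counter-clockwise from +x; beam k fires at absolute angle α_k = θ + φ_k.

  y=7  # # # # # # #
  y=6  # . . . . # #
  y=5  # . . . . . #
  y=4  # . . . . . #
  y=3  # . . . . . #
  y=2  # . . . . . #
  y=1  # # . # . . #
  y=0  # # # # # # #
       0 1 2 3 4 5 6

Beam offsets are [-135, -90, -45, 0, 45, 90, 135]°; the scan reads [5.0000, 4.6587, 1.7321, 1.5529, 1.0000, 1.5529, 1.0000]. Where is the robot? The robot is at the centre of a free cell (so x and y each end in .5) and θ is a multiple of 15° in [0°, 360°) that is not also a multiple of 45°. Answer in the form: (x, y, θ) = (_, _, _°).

(x, y, θ) = (2.5, 2.5, 195°)

Enumerate (i+0.5, j+0.5, θ) over the 27 free cells and 16 admissible headings. For each, cast all 7 beams and compare to the given ranges.
  (1.5, 4.5, 105°): beam 1 = 5.1962 ≠ 5.0000 ✗
  (2.5, 5.5, 240°): beam 1 = 1.5529 ≠ 5.0000 ✗
  (1.5, 5.5, 345°): beam 1 = 0.5774 ≠ 5.0000 ✗
  …
  (2.5, 2.5, 195°): r_1=5.0000, r_2=4.6587, r_3=1.7321, r_4=1.5529, r_5=1.0000, r_6=1.5529, r_7=1.0000 — all match ✓
Unique over the lattice → pose = (2.5, 2.5, 195°).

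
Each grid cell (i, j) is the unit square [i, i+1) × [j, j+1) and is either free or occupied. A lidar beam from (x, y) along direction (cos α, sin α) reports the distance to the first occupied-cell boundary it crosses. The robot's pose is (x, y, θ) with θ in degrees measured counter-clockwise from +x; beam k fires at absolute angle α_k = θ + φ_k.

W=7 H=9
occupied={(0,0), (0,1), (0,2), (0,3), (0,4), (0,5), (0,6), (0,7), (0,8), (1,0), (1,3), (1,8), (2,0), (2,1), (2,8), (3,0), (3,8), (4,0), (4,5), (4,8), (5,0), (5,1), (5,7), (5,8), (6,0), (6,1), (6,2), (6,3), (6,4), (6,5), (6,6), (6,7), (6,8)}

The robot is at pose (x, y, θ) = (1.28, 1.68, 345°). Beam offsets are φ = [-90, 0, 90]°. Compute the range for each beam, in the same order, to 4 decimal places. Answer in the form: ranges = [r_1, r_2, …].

ranges = [0.7040, 0.7454, 1.3666]

beam 1: φ=-90°, α=255°
  direction (-0.2588, -0.9659); cell (1,1); t to first gridline: x 1.0818, y 0.7040 (then +3.8637 / +1.0353)
    (1,0) via y @ 0.7040  # hit
  → r_1 = 0.7040
beam 2: φ=0°, α=345°
  direction (0.9659, -0.2588); cell (1,1); t to first gridline: x 0.7454, y 2.6273 (then +1.0353 / +3.8637)
    (2,1) via x @ 0.7454  # hit
  → r_2 = 0.7454
beam 3: φ=90°, α=75°
  direction (0.2588, 0.9659); cell (1,1); t to first gridline: x 2.7819, y 0.3313 (then +3.8637 / +1.0353)
    (1,2) via y @ 0.3313
    (1,3) via y @ 1.3666  # hit
  → r_3 = 1.3666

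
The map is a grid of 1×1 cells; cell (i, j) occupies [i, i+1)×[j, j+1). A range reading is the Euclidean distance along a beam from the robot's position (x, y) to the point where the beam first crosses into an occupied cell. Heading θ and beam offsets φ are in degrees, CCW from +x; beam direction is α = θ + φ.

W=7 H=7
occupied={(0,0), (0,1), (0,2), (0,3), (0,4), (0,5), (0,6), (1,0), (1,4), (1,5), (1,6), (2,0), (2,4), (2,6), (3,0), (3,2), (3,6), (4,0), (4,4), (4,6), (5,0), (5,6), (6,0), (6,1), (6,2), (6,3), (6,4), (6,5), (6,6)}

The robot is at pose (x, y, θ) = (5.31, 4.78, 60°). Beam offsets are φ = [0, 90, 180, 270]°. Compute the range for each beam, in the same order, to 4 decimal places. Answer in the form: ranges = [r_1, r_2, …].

beam 1: φ=0°, α=60°
  d=(0.5000,0.8660)  start (5,4)  tX=1.3800 tY=0.2540  stride 1/|dx|=2.0000 1/|dy|=1.1547
    cross y-line → (5,5), t=0.2540
    cross x-line → (6,5), t=1.3800 (wall)
  → r_1 = 1.3800
beam 2: φ=90°, α=150°
  d=(-0.8660,0.5000)  start (5,4)  tX=0.3580 tY=0.4400  stride 1/|dx|=1.1547 1/|dy|=2.0000
    cross x-line → (4,4), t=0.3580 (wall)
  → r_2 = 0.3580
beam 3: φ=180°, α=240°
  d=(-0.5000,-0.8660)  start (5,4)  tX=0.6200 tY=0.9007  stride 1/|dx|=2.0000 1/|dy|=1.1547
    cross x-line → (4,4), t=0.6200 (wall)
  → r_3 = 0.6200
beam 4: φ=270°, α=330°
  d=(0.8660,-0.5000)  start (5,4)  tX=0.7967 tY=1.5600  stride 1/|dx|=1.1547 1/|dy|=2.0000
    cross x-line → (6,4), t=0.7967 (wall)
  → r_4 = 0.7967

ranges = [1.3800, 0.3580, 0.6200, 0.7967]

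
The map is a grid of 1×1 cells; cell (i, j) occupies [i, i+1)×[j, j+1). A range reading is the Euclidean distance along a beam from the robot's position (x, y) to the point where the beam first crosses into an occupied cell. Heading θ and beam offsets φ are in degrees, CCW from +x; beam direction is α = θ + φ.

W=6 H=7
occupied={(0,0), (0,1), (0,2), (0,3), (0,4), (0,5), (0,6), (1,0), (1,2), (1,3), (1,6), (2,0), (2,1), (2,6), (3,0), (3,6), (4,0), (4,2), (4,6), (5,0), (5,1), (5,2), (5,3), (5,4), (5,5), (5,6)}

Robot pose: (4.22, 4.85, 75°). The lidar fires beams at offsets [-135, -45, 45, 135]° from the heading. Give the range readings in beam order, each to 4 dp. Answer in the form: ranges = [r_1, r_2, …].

ranges = [1.5600, 0.9007, 1.3279, 2.5634]

beam 1: φ=-135°, α=300°
  d=(0.5000,-0.8660)  start (4,4)  tX=1.5600 tY=0.9815  stride 1/|dx|=2.0000 1/|dy|=1.1547
    cross y-line → (4,3), t=0.9815
    cross x-line → (5,3), t=1.5600 (wall)
  → r_1 = 1.5600
beam 2: φ=-45°, α=30°
  d=(0.8660,0.5000)  start (4,4)  tX=0.9007 tY=0.3000  stride 1/|dx|=1.1547 1/|dy|=2.0000
    cross y-line → (4,5), t=0.3000
    cross x-line → (5,5), t=0.9007 (wall)
  → r_2 = 0.9007
beam 3: φ=45°, α=120°
  d=(-0.5000,0.8660)  start (4,4)  tX=0.4400 tY=0.1732  stride 1/|dx|=2.0000 1/|dy|=1.1547
    cross y-line → (4,5), t=0.1732
    cross x-line → (3,5), t=0.4400
    cross y-line → (3,6), t=1.3279 (wall)
  → r_3 = 1.3279
beam 4: φ=135°, α=210°
  d=(-0.8660,-0.5000)  start (4,4)  tX=0.2540 tY=1.7000  stride 1/|dx|=1.1547 1/|dy|=2.0000
    cross x-line → (3,4), t=0.2540
    cross x-line → (2,4), t=1.4087
    cross y-line → (2,3), t=1.7000
    cross x-line → (1,3), t=2.5634 (wall)
  → r_4 = 2.5634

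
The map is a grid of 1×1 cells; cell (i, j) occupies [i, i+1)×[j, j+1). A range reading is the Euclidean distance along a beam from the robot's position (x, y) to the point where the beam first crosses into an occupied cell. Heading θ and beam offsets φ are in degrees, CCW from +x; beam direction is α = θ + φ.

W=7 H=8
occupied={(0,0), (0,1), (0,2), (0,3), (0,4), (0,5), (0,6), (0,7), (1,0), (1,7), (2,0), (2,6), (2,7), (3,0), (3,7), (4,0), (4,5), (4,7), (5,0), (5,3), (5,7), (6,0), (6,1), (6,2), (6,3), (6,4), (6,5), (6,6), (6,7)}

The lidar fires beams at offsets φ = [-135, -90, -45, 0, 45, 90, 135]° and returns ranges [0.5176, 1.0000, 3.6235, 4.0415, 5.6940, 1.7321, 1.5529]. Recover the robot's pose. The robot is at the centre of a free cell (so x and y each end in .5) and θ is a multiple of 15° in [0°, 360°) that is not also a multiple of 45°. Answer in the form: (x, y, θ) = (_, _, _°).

Enumerate (i+0.5, j+0.5, θ) over the 27 free cells and 16 admissible headings. For each, cast all 7 beams and compare to the given ranges.
  (4.5, 3.5, 60°): beam 1 = 2.5882 ≠ 0.5176 ✗
  (3.5, 6.5, 150°): beam 1 = 1.9319 ≠ 0.5176 ✗
  (3.5, 2.5, 150°): beam 1 = 1.9319 ≠ 0.5176 ✗
  …
  (2.5, 1.5, 60°): r_1=0.5176, r_2=1.0000, r_3=3.6235, r_4=4.0415, r_5=5.6940, r_6=1.7321, r_7=1.5529 — all match ✓
Only this pose fits every beam.

(x, y, θ) = (2.5, 1.5, 60°)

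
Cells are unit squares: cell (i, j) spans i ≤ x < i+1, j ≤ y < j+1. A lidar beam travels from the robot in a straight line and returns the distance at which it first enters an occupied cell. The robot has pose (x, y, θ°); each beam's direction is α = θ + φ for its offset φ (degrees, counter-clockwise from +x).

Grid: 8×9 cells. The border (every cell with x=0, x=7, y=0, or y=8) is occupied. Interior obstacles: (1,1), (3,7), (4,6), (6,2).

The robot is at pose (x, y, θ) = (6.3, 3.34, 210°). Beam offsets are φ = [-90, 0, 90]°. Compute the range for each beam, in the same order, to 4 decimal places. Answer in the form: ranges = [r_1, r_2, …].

beam 1: φ=-90°, α=120°
  dir = (cos 120°, sin 120°) = (-0.5000, 0.8660); from cell (6,3)
  next x-line at t=0.6000, next y-line at t=0.7621; Δt_x=2.0000, Δt_y=1.1547
    x: enter (5,3) at t=0.6000
    y: enter (5,4) at t=0.7621
    y: enter (5,5) at t=1.9168
    x: enter (4,5) at t=2.6000
    y: enter (4,6) at t=3.0715 ← occupied
  → r_1 = 3.0715
beam 2: φ=0°, α=210°
  dir = (cos 210°, sin 210°) = (-0.8660, -0.5000); from cell (6,3)
  next x-line at t=0.3464, next y-line at t=0.6800; Δt_x=1.1547, Δt_y=2.0000
    x: enter (5,3) at t=0.3464
    y: enter (5,2) at t=0.6800
    x: enter (4,2) at t=1.5011
    x: enter (3,2) at t=2.6558
    y: enter (3,1) at t=2.6800
    x: enter (2,1) at t=3.8105
    y: enter (2,0) at t=4.6800 ← occupied
  → r_2 = 4.6800
beam 3: φ=90°, α=300°
  dir = (cos 300°, sin 300°) = (0.5000, -0.8660); from cell (6,3)
  next x-line at t=1.4000, next y-line at t=0.3926; Δt_x=2.0000, Δt_y=1.1547
    y: enter (6,2) at t=0.3926 ← occupied
  → r_3 = 0.3926

ranges = [3.0715, 4.6800, 0.3926]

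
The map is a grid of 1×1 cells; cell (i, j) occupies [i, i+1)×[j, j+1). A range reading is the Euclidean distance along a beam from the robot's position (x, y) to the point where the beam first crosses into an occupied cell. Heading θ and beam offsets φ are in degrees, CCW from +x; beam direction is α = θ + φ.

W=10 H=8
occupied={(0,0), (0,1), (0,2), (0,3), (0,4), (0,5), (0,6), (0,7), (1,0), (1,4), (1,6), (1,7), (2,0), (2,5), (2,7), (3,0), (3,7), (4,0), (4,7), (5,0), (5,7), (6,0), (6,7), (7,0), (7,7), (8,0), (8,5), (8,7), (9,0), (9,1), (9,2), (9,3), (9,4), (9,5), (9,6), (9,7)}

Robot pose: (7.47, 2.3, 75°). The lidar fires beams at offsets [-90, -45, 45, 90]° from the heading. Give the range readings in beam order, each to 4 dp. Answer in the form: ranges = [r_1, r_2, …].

ranges = [1.5840, 1.7667, 5.4271, 6.5683]

beam 1: φ=-90°, α=345°
  direction (0.9659, -0.2588); cell (7,2); t to first gridline: x 0.5487, y 1.1591 (then +1.0353 / +3.8637)
    (8,2) via x @ 0.5487
    (8,1) via y @ 1.1591
    (9,1) via x @ 1.5840  # hit
  → r_1 = 1.5840
beam 2: φ=-45°, α=30°
  direction (0.8660, 0.5000); cell (7,2); t to first gridline: x 0.6120, y 1.4000 (then +1.1547 / +2.0000)
    (8,2) via x @ 0.6120
    (8,3) via y @ 1.4000
    (9,3) via x @ 1.7667  # hit
  → r_2 = 1.7667
beam 3: φ=45°, α=120°
  direction (-0.5000, 0.8660); cell (7,2); t to first gridline: x 0.9400, y 0.8083 (then +2.0000 / +1.1547)
    (7,3) via y @ 0.8083
    (6,3) via x @ 0.9400
    (6,4) via y @ 1.9630
    (5,4) via x @ 2.9400
    (5,5) via y @ 3.1177
    (5,6) via y @ 4.2724
    (4,6) via x @ 4.9400
    (4,7) via y @ 5.4271  # hit
  → r_3 = 5.4271
beam 4: φ=90°, α=165°
  direction (-0.9659, 0.2588); cell (7,2); t to first gridline: x 0.4866, y 2.7046 (then +1.0353 / +3.8637)
    (6,2) via x @ 0.4866
    (5,2) via x @ 1.5219
    (4,2) via x @ 2.5571
    (4,3) via y @ 2.7046
    (3,3) via x @ 3.5924
    (2,3) via x @ 4.6277
    (1,3) via x @ 5.6630
    (1,4) via y @ 6.5683  # hit
  → r_4 = 6.5683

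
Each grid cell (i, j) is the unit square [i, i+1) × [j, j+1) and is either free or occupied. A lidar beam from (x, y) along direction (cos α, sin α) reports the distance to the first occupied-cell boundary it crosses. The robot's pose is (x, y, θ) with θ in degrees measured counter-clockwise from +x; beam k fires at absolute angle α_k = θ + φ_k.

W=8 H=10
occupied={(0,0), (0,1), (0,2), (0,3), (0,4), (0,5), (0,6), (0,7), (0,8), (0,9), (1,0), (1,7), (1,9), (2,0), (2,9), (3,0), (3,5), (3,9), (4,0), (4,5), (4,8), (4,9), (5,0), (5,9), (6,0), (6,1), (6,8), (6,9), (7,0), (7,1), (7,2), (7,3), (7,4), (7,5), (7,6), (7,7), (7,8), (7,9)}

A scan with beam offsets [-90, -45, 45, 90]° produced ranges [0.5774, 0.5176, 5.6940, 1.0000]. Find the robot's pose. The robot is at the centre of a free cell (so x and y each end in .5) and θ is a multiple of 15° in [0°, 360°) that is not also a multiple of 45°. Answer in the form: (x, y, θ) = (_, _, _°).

Enumerate (i+0.5, j+0.5, θ) over the 42 free cells and 16 admissible headings. For each, cast all 4 beams and compare to the given ranges.
  (3.5, 7.5, 330°): beam 1 = 5.0000 ≠ 0.5774 ✗
  (4.5, 2.5, 240°): beam 1 = 4.0415 ≠ 0.5774 ✗
  (6.5, 7.5, 120°): beam 3 = 1.9319 ≠ 5.6940 ✗
  (2.5, 7.5, 195°): beam 1 = 1.5529 ≠ 0.5774 ✗
  …
  (1.5, 8.5, 300°): r_1=0.5774, r_2=0.5176, r_3=5.6940, r_4=1.0000 — all match ✓
Only this pose fits every beam.

(x, y, θ) = (1.5, 8.5, 300°)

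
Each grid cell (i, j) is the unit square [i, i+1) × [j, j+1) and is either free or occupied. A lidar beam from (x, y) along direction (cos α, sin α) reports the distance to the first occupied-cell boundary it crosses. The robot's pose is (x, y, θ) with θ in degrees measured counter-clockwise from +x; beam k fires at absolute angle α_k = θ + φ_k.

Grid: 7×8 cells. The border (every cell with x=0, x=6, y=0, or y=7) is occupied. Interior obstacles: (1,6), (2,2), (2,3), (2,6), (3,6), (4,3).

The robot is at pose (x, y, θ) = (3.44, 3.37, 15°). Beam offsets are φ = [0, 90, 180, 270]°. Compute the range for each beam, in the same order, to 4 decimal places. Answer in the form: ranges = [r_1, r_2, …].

ranges = [0.5798, 2.7228, 0.4555, 2.4536]

beam 1: φ=0°, α=15°
  d=(0.9659,0.2588)  start (3,3)  tX=0.5798 tY=2.4341  stride 1/|dx|=1.0353 1/|dy|=3.8637
    cross x-line → (4,3), t=0.5798 (wall)
  → r_1 = 0.5798
beam 2: φ=90°, α=105°
  d=(-0.2588,0.9659)  start (3,3)  tX=1.7000 tY=0.6522  stride 1/|dx|=3.8637 1/|dy|=1.0353
    cross y-line → (3,4), t=0.6522
    cross y-line → (3,5), t=1.6875
    cross x-line → (2,5), t=1.7000
    cross y-line → (2,6), t=2.7228 (wall)
  → r_2 = 2.7228
beam 3: φ=180°, α=195°
  d=(-0.9659,-0.2588)  start (3,3)  tX=0.4555 tY=1.4296  stride 1/|dx|=1.0353 1/|dy|=3.8637
    cross x-line → (2,3), t=0.4555 (wall)
  → r_3 = 0.4555
beam 4: φ=270°, α=285°
  d=(0.2588,-0.9659)  start (3,3)  tX=2.1637 tY=0.3831  stride 1/|dx|=3.8637 1/|dy|=1.0353
    cross y-line → (3,2), t=0.3831
    cross y-line → (3,1), t=1.4183
    cross x-line → (4,1), t=2.1637
    cross y-line → (4,0), t=2.4536 (wall)
  → r_4 = 2.4536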